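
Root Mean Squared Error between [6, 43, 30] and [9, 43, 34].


MSE = 25/3 = 8.3333
RMSE = √(25/3) = 2.8868

2.8868


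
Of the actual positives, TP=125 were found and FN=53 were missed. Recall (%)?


Recall = TP/(TP+FN)
= 125/(125+53)
= 125/178 = 70.22%

70.22%


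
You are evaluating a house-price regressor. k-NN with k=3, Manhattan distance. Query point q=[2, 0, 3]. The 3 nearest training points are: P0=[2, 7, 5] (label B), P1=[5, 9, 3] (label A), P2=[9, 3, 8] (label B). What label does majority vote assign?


d(q,P0) = 9  (label B)
d(q,P1) = 12  (label A)
d(q,P2) = 15  (label B)
Votes: A=1, B=2
Majority → B

B


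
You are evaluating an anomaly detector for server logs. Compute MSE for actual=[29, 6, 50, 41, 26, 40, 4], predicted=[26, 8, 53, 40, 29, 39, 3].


Squared errors: (29-26)²=9, (6-8)²=4, (50-53)²=9, (41-40)²=1, (26-29)²=9, (40-39)²=1, (4-3)²=1
Sum = 34
MSE = 34/7 = 34/7

34/7


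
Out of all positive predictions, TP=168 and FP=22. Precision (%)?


Precision = TP/(TP+FP)
= 168/(168+22)
= 168/190 = 88.42%

88.42%


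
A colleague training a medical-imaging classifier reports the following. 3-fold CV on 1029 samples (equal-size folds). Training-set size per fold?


Fold size = 1029/3 = 343
Training per fold = 1029 - 343 = 686

686


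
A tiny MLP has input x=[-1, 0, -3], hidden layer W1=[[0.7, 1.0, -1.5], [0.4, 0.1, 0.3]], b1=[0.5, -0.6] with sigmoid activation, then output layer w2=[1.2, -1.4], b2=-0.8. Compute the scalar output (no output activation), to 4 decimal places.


z1[0] = (0.7)·(-1) + (1.0)·(0) + (-1.5)·(-3) + 0.5 = 4.3
z1[1] = (0.4)·(-1) + (0.1)·(0) + (0.3)·(-3) - 0.6 = -1.9
h = sigmoid(z1) = [0.9866, 0.1301]
output = (1.2)·(0.9866) + (-1.4)·(0.1301) - 0.8 = 0.2018

0.2018


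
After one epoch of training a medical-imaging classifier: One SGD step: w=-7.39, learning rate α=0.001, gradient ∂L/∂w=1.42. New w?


w_new = w - α·∇
= -7.39 - 0.001·1.42
= -7.39 - 0.00142
= -7.39142

-7.39142


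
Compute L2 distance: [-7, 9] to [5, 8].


d = √((-7-5)² + (9-8)²)
  = √(144 + 1)
  = √145 = 12.0416

12.0416


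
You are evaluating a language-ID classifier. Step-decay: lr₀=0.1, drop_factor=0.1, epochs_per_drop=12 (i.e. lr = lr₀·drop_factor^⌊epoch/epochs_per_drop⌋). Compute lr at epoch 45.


n_drops = ⌊45/12⌋ = 3
lr = 0.1·0.1^3 = 0.1·0.001 = 0.0001

0.0001


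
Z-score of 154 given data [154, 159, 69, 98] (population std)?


μ = 120, σ = 37.9539
z = (154 - 120)/37.9539 = 0.8958

0.8958


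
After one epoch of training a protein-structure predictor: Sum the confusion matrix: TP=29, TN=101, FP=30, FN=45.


Total = TP + TN + FP + FN
= 29 + 101 + 30 + 45
= 205
(Predicted positive: 59, predicted negative: 146)

205


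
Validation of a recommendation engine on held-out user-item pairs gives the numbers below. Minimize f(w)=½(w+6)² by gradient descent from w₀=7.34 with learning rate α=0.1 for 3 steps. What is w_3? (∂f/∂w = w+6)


step 1: grad = 7.34+6 = 13.34; w = 7.34 - 0.1·(13.34) = 6.006
step 2: grad = 6.006+6 = 12.006; w = 6.006 - 0.1·(12.006) = 4.8054
step 3: grad = 4.8054+6 = 10.8054; w = 4.8054 - 0.1·(10.8054) = 3.72486

3.72486


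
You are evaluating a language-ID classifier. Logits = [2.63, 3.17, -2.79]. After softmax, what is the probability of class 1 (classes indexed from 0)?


Exponentials: e^2.63=13.8738, e^3.17=23.8075, e^-2.79=0.0614
Sum = 37.7427
Softmax = [0.3676, 0.6308, 0.0016]
p[1] = 23.8075/37.7427 = 0.6308

0.6308


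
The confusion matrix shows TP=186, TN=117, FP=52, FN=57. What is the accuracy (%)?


Accuracy = (TP+TN)/(TP+TN+FP+FN)
= (186+117)/(412)
= 303/412 = 73.54%

73.54%


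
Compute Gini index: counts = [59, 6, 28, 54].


Probabilities: [59/147, 6/147, 28/147, 54/147] ≈ [0.4014, 0.0408, 0.1905, 0.3673]
Σpᵢ² = (3481 + 36 + 784 + 2916)/147² = 7217/21609
Gini = 1 - Σpᵢ² = 1 - 7217/21609 = 0.666

0.666


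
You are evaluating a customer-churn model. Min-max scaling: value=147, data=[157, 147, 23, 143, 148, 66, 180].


min=23, max=180
(147-23)/(180-23) = 124/157 = 0.7898

0.7898


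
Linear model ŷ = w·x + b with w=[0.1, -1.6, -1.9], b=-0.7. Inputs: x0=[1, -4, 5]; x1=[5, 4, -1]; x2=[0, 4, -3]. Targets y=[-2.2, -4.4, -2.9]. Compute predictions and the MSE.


ŷ0 = (0.1)·(1) + (-1.6)·(-4) + (-1.9)·(5) - 0.7 = -3.7
ŷ1 = (0.1)·(5) + (-1.6)·(4) + (-1.9)·(-1) - 0.7 = -4.7
ŷ2 = (0.1)·(0) + (-1.6)·(4) + (-1.9)·(-3) - 0.7 = -1.4
errors² = [2.25, 0.09, 2.25]
MSE = 4.5900/3 = 1.53

1.53


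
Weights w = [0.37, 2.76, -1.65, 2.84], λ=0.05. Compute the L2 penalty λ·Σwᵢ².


‖w‖₂² = (0.37)² + (2.76)² + (-1.65)² + (2.84)²
     = 0.1369 + 7.6176 + 2.7225 + 8.0656
     = 18.5426
λ·‖w‖₂² = 0.05·18.5426 = 0.92713

0.92713


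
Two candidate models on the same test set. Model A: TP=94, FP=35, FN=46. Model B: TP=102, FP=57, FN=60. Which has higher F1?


Model A: P=94/129=0.7287, R=94/140=0.6714, F1=2PR/(P+R)=2TP/(2TP+FP+FN)=188/269=0.6989
Model B: P=102/159=0.6415, R=102/162=0.6296, F1=2PR/(P+R)=2TP/(2TP+FP+FN)=204/321=0.6355
0.6989 > 0.6355 → Model A

Model A


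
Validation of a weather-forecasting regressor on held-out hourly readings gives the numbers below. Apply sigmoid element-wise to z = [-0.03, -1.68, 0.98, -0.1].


σ(-0.03) = 1/(1+e^0.03) = 0.4925
σ(-1.68) = 1/(1+e^1.68) = 0.1571
σ(0.98) = 1/(1+e^-0.98) = 0.7271
σ(-0.1) = 1/(1+e^0.1) = 0.475
result = [0.4925, 0.1571, 0.7271, 0.475]

[0.4925, 0.1571, 0.7271, 0.475]


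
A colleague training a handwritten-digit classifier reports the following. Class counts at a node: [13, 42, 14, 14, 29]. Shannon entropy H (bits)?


Probabilities: [13/112, 42/112, 14/112, 14/112, 29/112] ≈ [0.1161, 0.375, 0.125, 0.125, 0.2589]
H = -((13/112)·log₂(13/112) + (42/112)·log₂(42/112) + (14/112)·log₂(14/112) + (14/112)·log₂(14/112) + (29/112)·log₂(29/112))
  = 2.146 bits

2.146 bits


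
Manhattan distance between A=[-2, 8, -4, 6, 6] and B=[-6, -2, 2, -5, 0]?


d = |-2+ 6| + |8+ 2| + |-4-2| + |6+ 5| + |6-0|
  = 4 + 10 + 6 + 11 + 6
  = 37

37


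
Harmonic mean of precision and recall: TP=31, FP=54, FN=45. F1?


Precision = 31/85 = 0.3647
Recall = 31/76 = 0.4079
F1 = 2·P·R/(P+R) = 2·TP/(2·TP+FP+FN) = 62/(62+54+45) = 62/161 = 0.3851

0.3851


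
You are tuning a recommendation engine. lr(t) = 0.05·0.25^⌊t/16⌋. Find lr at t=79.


n_drops = ⌊79/16⌋ = 4
lr = 0.05·0.25^4 = 0.05·0.00390625 = 0.0001953125

0.0001953125


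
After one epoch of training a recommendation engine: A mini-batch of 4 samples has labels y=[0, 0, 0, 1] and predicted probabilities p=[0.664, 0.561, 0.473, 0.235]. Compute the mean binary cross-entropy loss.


L[0] = -ln(1-0.664) = -ln(0.336) = 1.0906
L[1] = -ln(1-0.561) = -ln(0.439) = 0.8233
L[2] = -ln(1-0.473) = -ln(0.527) = 0.6406
L[3] = -ln(0.235) = 1.4482
mean = (1.0906 + 0.8233 + 0.6406 + 1.4482)/4 = 1.0007

1.0007


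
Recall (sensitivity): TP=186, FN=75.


Recall = TP/(TP+FN)
= 186/(186+75)
= 186/261 = 71.26%

71.26%


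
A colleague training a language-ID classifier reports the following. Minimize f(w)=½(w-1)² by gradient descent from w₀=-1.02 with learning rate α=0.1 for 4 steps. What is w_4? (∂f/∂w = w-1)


step 1: grad = -1.02-1 = -2.02; w = -1.02 - 0.1·(-2.02) = -0.818
step 2: grad = -0.818-1 = -1.818; w = -0.818 - 0.1·(-1.818) = -0.6362
step 3: grad = -0.6362-1 = -1.6362; w = -0.6362 - 0.1·(-1.6362) = -0.47258
step 4: grad = -0.47258-1 = -1.47258; w = -0.47258 - 0.1·(-1.47258) = -0.325322

-0.325322


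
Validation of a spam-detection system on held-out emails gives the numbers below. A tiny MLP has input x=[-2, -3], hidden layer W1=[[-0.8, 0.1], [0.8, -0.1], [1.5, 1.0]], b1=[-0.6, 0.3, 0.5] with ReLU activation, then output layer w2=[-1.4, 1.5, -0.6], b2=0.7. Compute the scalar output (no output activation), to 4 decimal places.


z1[0] = (-0.8)·(-2) + (0.1)·(-3) - 0.6 = 0.7
z1[1] = (0.8)·(-2) + (-0.1)·(-3) + 0.3 = -1.0
z1[2] = (1.5)·(-2) + (1.0)·(-3) + 0.5 = -5.5
h = ReLU(z1) = [0.7, 0.0, 0.0]
output = (-1.4)·(0.7) + (1.5)·(0.0) + (-0.6)·(0.0) + 0.7 = -0.28

-0.28


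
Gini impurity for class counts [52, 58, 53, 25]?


Probabilities: [52/188, 58/188, 53/188, 25/188] ≈ [0.2766, 0.3085, 0.2819, 0.133]
Σpᵢ² = (2704 + 3364 + 2809 + 625)/188² = 9502/35344
Gini = 1 - Σpᵢ² = 1 - 9502/35344 = 0.7312

0.7312


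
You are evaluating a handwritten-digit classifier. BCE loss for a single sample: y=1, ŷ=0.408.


BCE = -[y·ln(p) + (1-y)·ln(1-p)]
= -1·ln(0.408) - 0
= -ln(0.408) = 0.8965

0.8965


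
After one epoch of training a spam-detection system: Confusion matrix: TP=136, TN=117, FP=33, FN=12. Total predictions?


Total = TP + TN + FP + FN
= 136 + 117 + 33 + 12
= 298
(Predicted positive: 169, predicted negative: 129)

298


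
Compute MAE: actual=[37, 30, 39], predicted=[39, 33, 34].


Absolute errors: |37-39|=2, |30-33|=3, |39-34|=5
Sum = 10
MAE = 10/3 = 10/3

10/3


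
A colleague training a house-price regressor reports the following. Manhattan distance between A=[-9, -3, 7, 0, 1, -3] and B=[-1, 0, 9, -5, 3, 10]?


d = |-9+ 1| + |-3-0| + |7-9| + |0+ 5| + |1-3| + |-3-10|
  = 8 + 3 + 2 + 5 + 2 + 13
  = 33

33


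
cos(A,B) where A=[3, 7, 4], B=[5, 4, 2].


A·B = 3·5 + 7·4 + 4·2 = 51
‖A‖ = √74 = 8.6023, ‖B‖ = √45 = 6.7082
cos = 51/(√74·√45) = 51/√3330 = 0.8838

0.8838


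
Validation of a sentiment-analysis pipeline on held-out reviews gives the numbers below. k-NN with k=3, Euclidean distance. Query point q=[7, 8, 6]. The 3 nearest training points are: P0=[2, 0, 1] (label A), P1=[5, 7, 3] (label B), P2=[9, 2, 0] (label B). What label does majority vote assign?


d(q,P0) = 10.6771  (label A)
d(q,P1) = 3.7417  (label B)
d(q,P2) = 8.7178  (label B)
Votes: A=1, B=2
Majority → B

B


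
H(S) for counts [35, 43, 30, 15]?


Probabilities: [35/123, 43/123, 30/123, 15/123] ≈ [0.2846, 0.3496, 0.2439, 0.122]
H = -((35/123)·log₂(35/123) + (43/123)·log₂(43/123) + (30/123)·log₂(30/123) + (15/123)·log₂(15/123))
  = 1.9127 bits

1.9127 bits


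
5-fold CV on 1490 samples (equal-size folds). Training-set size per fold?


Fold size = 1490/5 = 298
Training per fold = 1490 - 298 = 1192

1192


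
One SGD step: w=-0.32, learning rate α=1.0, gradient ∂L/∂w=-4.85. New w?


w_new = w - α·∇
= -0.32 - 1.0·-4.85
= -0.32 + 4.85
= 4.53

4.53


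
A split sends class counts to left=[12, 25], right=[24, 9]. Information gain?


Parent = [36, 34], H_parent = 0.9994
H_left = 0.909 (n=37), H_right = 0.8454 (n=33)
H_children = (37/70)·0.909 + (33/70)·0.8454 = 0.879
IG = 0.9994 - 0.879 = 0.1204

0.1204


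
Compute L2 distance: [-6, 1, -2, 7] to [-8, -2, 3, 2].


d = √((-6+ 8)² + (1+ 2)² + (-2-3)² + (7-2)²)
  = √(4 + 9 + 25 + 25)
  = √63 = 7.9373

7.9373


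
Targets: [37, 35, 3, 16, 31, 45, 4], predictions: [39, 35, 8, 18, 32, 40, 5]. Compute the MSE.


Squared errors: (37-39)²=4, (35-35)²=0, (3-8)²=25, (16-18)²=4, (31-32)²=1, (45-40)²=25, (4-5)²=1
Sum = 60
MSE = 60/7 = 60/7

60/7


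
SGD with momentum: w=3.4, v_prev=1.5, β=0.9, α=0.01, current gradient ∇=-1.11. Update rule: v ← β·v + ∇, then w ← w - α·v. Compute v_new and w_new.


v_new = 0.9·1.5 - 1.11 = 1.35 - 1.11 = 0.24
w_new = 3.4 - 0.01·0.24 = 3.4 - 0.0024 = 3.3976

v_new=0.24, w_new=3.3976


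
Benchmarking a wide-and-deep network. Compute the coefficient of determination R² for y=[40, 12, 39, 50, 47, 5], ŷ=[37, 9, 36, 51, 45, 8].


ȳ = 32.1667
SS_res = Σ(y-ŷ)² = 41
SS_tot = Σ(y-ȳ)² = 1790.83
R² = 1 - SS_res/SS_tot = 1 - 0.0229 = 0.9771

0.9771


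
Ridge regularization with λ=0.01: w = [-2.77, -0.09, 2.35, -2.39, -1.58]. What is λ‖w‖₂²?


‖w‖₂² = (-2.77)² + (-0.09)² + (2.35)² + (-2.39)² + (-1.58)²
     = 7.6729 + 0.0081 + 5.5225 + 5.7121 + 2.4964
     = 21.412
λ·‖w‖₂² = 0.01·21.412 = 0.21412

0.21412


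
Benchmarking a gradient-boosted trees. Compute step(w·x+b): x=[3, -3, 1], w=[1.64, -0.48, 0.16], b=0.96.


z = (3)·(1.64) + (-3)·(-0.48) + (1)·(0.16) + 0.96
  = 7.48
step(z) = 1 (z≥0)

1


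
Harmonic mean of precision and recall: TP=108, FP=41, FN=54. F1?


Precision = 108/149 = 0.7248
Recall = 108/162 = 0.6667
F1 = 2·P·R/(P+R) = 2·TP/(2·TP+FP+FN) = 216/(216+41+54) = 216/311 = 0.6945

0.6945


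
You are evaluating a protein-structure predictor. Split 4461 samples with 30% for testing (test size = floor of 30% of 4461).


Test = ⌊4461·30/100⌋ = 1338
Train = 4461 - 1338 = 3123

Train: 3123, Test: 1338


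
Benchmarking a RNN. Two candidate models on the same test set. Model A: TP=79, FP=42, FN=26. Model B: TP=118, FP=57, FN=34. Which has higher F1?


Model A: P=79/121=0.6529, R=79/105=0.7524, F1=2PR/(P+R)=2TP/(2TP+FP+FN)=158/226=0.6991
Model B: P=118/175=0.6743, R=118/152=0.7763, F1=2PR/(P+R)=2TP/(2TP+FP+FN)=236/327=0.7217
0.6991 < 0.7217 → Model B

Model B


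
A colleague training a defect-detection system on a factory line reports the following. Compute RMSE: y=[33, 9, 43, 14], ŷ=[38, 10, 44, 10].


MSE = 43/4 = 10.75
RMSE = √(43/4) = 3.2787

3.2787


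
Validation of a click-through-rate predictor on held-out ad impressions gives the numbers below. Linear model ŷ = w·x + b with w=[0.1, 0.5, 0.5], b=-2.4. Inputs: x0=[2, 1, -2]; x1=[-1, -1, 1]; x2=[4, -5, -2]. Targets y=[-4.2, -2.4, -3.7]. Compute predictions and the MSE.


ŷ0 = (0.1)·(2) + (0.5)·(1) + (0.5)·(-2) - 2.4 = -2.7
ŷ1 = (0.1)·(-1) + (0.5)·(-1) + (0.5)·(1) - 2.4 = -2.5
ŷ2 = (0.1)·(4) + (0.5)·(-5) + (0.5)·(-2) - 2.4 = -5.5
errors² = [2.25, 0.01, 3.24]
MSE = 5.5000/3 = 1.8333

1.8333


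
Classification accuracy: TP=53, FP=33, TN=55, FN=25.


Accuracy = (TP+TN)/(TP+TN+FP+FN)
= (53+55)/(166)
= 108/166 = 65.06%

65.06%


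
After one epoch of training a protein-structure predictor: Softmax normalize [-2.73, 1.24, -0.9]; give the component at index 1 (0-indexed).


Exponentials: e^-2.73=0.0652, e^1.24=3.4556, e^-0.9=0.4066
Sum = 3.9274
Softmax = [0.0166, 0.8799, 0.1035]
p[1] = 3.4556/3.9274 = 0.8799

0.8799


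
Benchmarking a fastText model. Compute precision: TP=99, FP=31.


Precision = TP/(TP+FP)
= 99/(99+31)
= 99/130 = 76.15%

76.15%


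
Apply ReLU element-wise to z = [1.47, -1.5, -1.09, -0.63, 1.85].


ReLU(1.47) = max(0, 1.47) = 1.47
ReLU(-1.5) = max(0, -1.5) = 0.0
ReLU(-1.09) = max(0, -1.09) = 0.0
ReLU(-0.63) = max(0, -0.63) = 0.0
ReLU(1.85) = max(0, 1.85) = 1.85
result = [1.47, 0.0, 0.0, 0.0, 1.85]

[1.47, 0.0, 0.0, 0.0, 1.85]


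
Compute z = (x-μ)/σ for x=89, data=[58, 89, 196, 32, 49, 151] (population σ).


μ = 95.8333, σ = 58.9107
z = (89 - 95.8333)/58.9107 = -0.116

-0.116


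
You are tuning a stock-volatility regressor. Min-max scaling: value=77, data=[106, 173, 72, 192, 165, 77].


min=72, max=192
(77-72)/(192-72) = 5/120 = 0.0417

0.0417


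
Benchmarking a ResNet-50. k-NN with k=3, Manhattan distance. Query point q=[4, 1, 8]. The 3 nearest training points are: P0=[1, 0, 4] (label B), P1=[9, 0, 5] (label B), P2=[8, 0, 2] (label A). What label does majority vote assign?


d(q,P0) = 8  (label B)
d(q,P1) = 9  (label B)
d(q,P2) = 11  (label A)
Votes: A=1, B=2
Majority → B

B


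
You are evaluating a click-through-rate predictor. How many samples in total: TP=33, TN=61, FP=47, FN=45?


Total = TP + TN + FP + FN
= 33 + 61 + 47 + 45
= 186
(Predicted positive: 80, predicted negative: 106)

186


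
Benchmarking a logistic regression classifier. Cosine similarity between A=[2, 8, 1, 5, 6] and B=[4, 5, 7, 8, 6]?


A·B = 2·4 + 8·5 + 1·7 + 5·8 + 6·6 = 131
‖A‖ = √130 = 11.4018, ‖B‖ = √190 = 13.784
cos = 131/(√130·√190) = 131/√24700 = 0.8335

0.8335


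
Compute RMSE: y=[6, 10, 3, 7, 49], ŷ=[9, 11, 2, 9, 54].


MSE = 40/5 = 8
RMSE = √(40/5) = 2.8284

2.8284


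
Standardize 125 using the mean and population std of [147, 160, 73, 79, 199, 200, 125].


μ = 140.4286, σ = 47.7549
z = (125 - 140.4286)/47.7549 = -0.3231

-0.3231


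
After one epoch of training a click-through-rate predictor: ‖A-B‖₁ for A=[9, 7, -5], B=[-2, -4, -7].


d = |9+ 2| + |7+ 4| + |-5+ 7|
  = 11 + 11 + 2
  = 24

24


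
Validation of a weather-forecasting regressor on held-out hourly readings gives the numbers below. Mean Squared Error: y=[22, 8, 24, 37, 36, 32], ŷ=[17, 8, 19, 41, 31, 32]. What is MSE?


Squared errors: (22-17)²=25, (8-8)²=0, (24-19)²=25, (37-41)²=16, (36-31)²=25, (32-32)²=0
Sum = 91
MSE = 91/6 = 91/6

91/6


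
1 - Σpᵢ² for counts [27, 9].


Probabilities: [27/36, 9/36] ≈ [0.75, 0.25]
Σpᵢ² = (729 + 81)/36² = 810/1296
Gini = 1 - Σpᵢ² = 1 - 810/1296 = 0.375

0.375


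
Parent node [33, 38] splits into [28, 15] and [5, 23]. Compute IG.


Parent = [33, 38], H_parent = 0.9964
H_left = 0.933 (n=43), H_right = 0.6769 (n=28)
H_children = (43/71)·0.933 + (28/71)·0.6769 = 0.832
IG = 0.9964 - 0.832 = 0.1644

0.1644


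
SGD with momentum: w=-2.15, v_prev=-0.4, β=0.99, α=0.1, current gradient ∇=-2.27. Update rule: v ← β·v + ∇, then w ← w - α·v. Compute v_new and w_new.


v_new = 0.99·-0.4 - 2.27 = -0.396 - 2.27 = -2.666
w_new = -2.15 - 0.1·-2.666 = -2.15 + 0.2666 = -1.8834

v_new=-2.666, w_new=-1.8834


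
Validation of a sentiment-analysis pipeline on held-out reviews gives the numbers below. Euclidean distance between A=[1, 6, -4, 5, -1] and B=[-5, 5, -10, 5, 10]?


d = √((1+ 5)² + (6-5)² + (-4+ 10)² + (5-5)² + (-1-10)²)
  = √(36 + 1 + 36 + 0 + 121)
  = √194 = 13.9284

13.9284


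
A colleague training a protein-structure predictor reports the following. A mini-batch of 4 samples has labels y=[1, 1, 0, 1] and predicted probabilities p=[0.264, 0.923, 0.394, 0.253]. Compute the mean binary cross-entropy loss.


L[0] = -ln(0.264) = 1.3318
L[1] = -ln(0.923) = 0.0801
L[2] = -ln(1-0.394) = -ln(0.606) = 0.5009
L[3] = -ln(0.253) = 1.3744
mean = (1.3318 + 0.0801 + 0.5009 + 1.3744)/4 = 0.8218

0.8218


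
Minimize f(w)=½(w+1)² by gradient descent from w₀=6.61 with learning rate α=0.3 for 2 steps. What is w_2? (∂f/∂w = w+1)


step 1: grad = 6.61+1 = 7.61; w = 6.61 - 0.3·(7.61) = 4.327
step 2: grad = 4.327+1 = 5.327; w = 4.327 - 0.3·(5.327) = 2.7289

2.7289


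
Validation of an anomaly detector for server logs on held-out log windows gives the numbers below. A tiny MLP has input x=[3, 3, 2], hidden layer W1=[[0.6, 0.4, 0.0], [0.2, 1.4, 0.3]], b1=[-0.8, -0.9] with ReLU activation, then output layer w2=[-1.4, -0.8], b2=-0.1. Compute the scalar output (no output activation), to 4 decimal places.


z1[0] = (0.6)·(3) + (0.4)·(3) + (0.0)·(2) - 0.8 = 2.2
z1[1] = (0.2)·(3) + (1.4)·(3) + (0.3)·(2) - 0.9 = 4.5
h = ReLU(z1) = [2.2, 4.5]
output = (-1.4)·(2.2) + (-0.8)·(4.5) - 0.1 = -6.78

-6.78


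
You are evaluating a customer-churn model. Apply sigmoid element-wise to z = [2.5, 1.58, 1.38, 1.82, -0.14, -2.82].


σ(2.5) = 1/(1+e^-2.5) = 0.9241
σ(1.58) = 1/(1+e^-1.58) = 0.8292
σ(1.38) = 1/(1+e^-1.38) = 0.799
σ(1.82) = 1/(1+e^-1.82) = 0.8606
σ(-0.14) = 1/(1+e^0.14) = 0.4651
σ(-2.82) = 1/(1+e^2.82) = 0.0563
result = [0.9241, 0.8292, 0.799, 0.8606, 0.4651, 0.0563]

[0.9241, 0.8292, 0.799, 0.8606, 0.4651, 0.0563]


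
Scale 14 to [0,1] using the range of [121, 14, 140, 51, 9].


min=9, max=140
(14-9)/(140-9) = 5/131 = 0.0382

0.0382


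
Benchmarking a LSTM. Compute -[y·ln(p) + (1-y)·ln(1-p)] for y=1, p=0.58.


BCE = -[y·ln(p) + (1-y)·ln(1-p)]
= -1·ln(0.58) - 0
= -ln(0.58) = 0.5447

0.5447


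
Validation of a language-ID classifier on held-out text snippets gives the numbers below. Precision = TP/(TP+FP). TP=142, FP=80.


Precision = TP/(TP+FP)
= 142/(142+80)
= 142/222 = 63.96%

63.96%


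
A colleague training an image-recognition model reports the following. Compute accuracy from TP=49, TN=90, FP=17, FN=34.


Accuracy = (TP+TN)/(TP+TN+FP+FN)
= (49+90)/(190)
= 139/190 = 73.16%

73.16%


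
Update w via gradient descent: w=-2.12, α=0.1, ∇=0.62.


w_new = w - α·∇
= -2.12 - 0.1·0.62
= -2.12 - 0.062
= -2.182

-2.182


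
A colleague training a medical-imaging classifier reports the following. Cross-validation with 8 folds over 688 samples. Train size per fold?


Fold size = 688/8 = 86
Training per fold = 688 - 86 = 602

602


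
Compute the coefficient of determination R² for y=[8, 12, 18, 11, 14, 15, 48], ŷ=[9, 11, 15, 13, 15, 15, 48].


ȳ = 18
SS_res = Σ(y-ŷ)² = 16
SS_tot = Σ(y-ȳ)² = 1110
R² = 1 - SS_res/SS_tot = 1 - 0.0144 = 0.9856

0.9856


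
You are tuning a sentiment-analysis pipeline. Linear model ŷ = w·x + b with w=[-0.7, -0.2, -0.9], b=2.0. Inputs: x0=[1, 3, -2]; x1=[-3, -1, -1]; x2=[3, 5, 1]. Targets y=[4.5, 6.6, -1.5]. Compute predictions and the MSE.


ŷ0 = (-0.7)·(1) + (-0.2)·(3) + (-0.9)·(-2) + 2.0 = 2.5
ŷ1 = (-0.7)·(-3) + (-0.2)·(-1) + (-0.9)·(-1) + 2.0 = 5.2
ŷ2 = (-0.7)·(3) + (-0.2)·(5) + (-0.9)·(1) + 2.0 = -2.0
errors² = [4.0, 1.96, 0.25]
MSE = 6.2100/3 = 2.07

2.07


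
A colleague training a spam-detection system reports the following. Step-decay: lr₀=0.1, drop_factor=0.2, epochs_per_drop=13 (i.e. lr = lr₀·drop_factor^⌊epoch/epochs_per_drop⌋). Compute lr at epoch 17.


n_drops = ⌊17/13⌋ = 1
lr = 0.1·0.2^1 = 0.1·0.2 = 0.02

0.02


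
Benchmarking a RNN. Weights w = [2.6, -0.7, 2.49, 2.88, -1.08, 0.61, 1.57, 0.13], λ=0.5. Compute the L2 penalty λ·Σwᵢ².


‖w‖₂² = (2.6)² + (-0.7)² + (2.49)² + (2.88)² + (-1.08)² + (0.61)² + (1.57)² + (0.13)²
     = 6.76 + 0.49 + 6.2001 + 8.2944 + 1.1664 + 0.3721 + 2.4649 + 0.0169
     = 25.7648
λ·‖w‖₂² = 0.5·25.7648 = 12.8824

12.8824


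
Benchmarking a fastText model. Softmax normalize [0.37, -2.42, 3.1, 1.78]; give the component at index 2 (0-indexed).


Exponentials: e^0.37=1.4477, e^-2.42=0.0889, e^3.1=22.198, e^1.78=5.9299
Sum = 29.6645
Softmax = [0.0488, 0.003, 0.7483, 0.1999]
p[2] = 22.198/29.6645 = 0.7483

0.7483


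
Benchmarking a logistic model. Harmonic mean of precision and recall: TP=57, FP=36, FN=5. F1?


Precision = 57/93 = 0.6129
Recall = 57/62 = 0.9194
F1 = 2·P·R/(P+R) = 2·TP/(2·TP+FP+FN) = 114/(114+36+5) = 114/155 = 0.7355

0.7355


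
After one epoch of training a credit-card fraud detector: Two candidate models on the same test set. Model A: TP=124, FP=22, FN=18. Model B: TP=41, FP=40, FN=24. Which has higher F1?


Model A: P=124/146=0.8493, R=124/142=0.8732, F1=2PR/(P+R)=2TP/(2TP+FP+FN)=248/288=0.8611
Model B: P=41/81=0.5062, R=41/65=0.6308, F1=2PR/(P+R)=2TP/(2TP+FP+FN)=82/146=0.5616
0.8611 > 0.5616 → Model A

Model A


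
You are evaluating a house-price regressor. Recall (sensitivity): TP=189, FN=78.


Recall = TP/(TP+FN)
= 189/(189+78)
= 189/267 = 70.79%

70.79%


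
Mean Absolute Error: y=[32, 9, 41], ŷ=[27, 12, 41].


Absolute errors: |32-27|=5, |9-12|=3, |41-41|=0
Sum = 8
MAE = 8/3 = 8/3

8/3


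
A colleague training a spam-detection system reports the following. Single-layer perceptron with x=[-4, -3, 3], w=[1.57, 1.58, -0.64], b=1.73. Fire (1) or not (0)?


z = (-4)·(1.57) + (-3)·(1.58) + (3)·(-0.64) + 1.73
  = -11.21
step(z) = 0 (z<0)

0


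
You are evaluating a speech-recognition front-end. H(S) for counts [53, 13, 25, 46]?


Probabilities: [53/137, 13/137, 25/137, 46/137] ≈ [0.3869, 0.0949, 0.1825, 0.3358]
H = -((53/137)·log₂(53/137) + (13/137)·log₂(13/137) + (25/137)·log₂(25/137) + (46/137)·log₂(46/137))
  = 1.8289 bits

1.8289 bits


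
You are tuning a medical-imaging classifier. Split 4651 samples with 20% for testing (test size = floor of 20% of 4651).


Test = ⌊4651·20/100⌋ = 930
Train = 4651 - 930 = 3721

Train: 3721, Test: 930


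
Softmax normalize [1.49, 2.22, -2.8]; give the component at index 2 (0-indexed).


Exponentials: e^1.49=4.4371, e^2.22=9.2073, e^-2.8=0.0608
Sum = 13.7052
Softmax = [0.3238, 0.6718, 0.0044]
p[2] = 0.0608/13.7052 = 0.0044

0.0044


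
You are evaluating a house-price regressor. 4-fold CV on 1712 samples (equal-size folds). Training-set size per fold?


Fold size = 1712/4 = 428
Training per fold = 1712 - 428 = 1284

1284


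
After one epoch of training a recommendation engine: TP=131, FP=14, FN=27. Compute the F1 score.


Precision = 131/145 = 0.9034
Recall = 131/158 = 0.8291
F1 = 2·P·R/(P+R) = 2·TP/(2·TP+FP+FN) = 262/(262+14+27) = 262/303 = 0.8647

0.8647


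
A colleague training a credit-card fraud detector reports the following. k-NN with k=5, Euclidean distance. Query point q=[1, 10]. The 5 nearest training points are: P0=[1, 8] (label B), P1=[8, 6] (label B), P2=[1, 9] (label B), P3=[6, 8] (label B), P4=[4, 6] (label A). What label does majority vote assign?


d(q,P0) = 2.0  (label B)
d(q,P1) = 8.0623  (label B)
d(q,P2) = 1.0  (label B)
d(q,P3) = 5.3852  (label B)
d(q,P4) = 5.0  (label A)
Votes: A=1, B=4
Majority → B

B


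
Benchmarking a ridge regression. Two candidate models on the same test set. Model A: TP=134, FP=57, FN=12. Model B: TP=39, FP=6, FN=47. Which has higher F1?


Model A: P=134/191=0.7016, R=134/146=0.9178, F1=2PR/(P+R)=2TP/(2TP+FP+FN)=268/337=0.7953
Model B: P=39/45=0.8667, R=39/86=0.4535, F1=2PR/(P+R)=2TP/(2TP+FP+FN)=78/131=0.5954
0.7953 > 0.5954 → Model A

Model A


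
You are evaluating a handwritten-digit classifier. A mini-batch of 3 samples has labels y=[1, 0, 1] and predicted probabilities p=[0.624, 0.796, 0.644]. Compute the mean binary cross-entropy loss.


L[0] = -ln(0.624) = 0.4716
L[1] = -ln(1-0.796) = -ln(0.204) = 1.5896
L[2] = -ln(0.644) = 0.4401
mean = (0.4716 + 1.5896 + 0.4401)/3 = 0.8338

0.8338


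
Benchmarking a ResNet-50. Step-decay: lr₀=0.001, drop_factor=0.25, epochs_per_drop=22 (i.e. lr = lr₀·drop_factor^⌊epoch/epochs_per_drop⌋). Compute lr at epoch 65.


n_drops = ⌊65/22⌋ = 2
lr = 0.001·0.25^2 = 0.001·0.0625 = 0.0000625

0.0000625


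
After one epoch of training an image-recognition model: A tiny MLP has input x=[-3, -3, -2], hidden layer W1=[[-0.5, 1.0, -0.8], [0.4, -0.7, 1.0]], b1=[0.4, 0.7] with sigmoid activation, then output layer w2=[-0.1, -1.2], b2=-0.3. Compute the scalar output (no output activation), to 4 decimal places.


z1[0] = (-0.5)·(-3) + (1.0)·(-3) + (-0.8)·(-2) + 0.4 = 0.5
z1[1] = (0.4)·(-3) + (-0.7)·(-3) + (1.0)·(-2) + 0.7 = -0.4
h = sigmoid(z1) = [0.6225, 0.4013]
output = (-0.1)·(0.6225) + (-1.2)·(0.4013) - 0.3 = -0.8438

-0.8438


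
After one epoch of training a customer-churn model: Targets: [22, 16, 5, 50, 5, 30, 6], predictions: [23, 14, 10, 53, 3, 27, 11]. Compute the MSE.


Squared errors: (22-23)²=1, (16-14)²=4, (5-10)²=25, (50-53)²=9, (5-3)²=4, (30-27)²=9, (6-11)²=25
Sum = 77
MSE = 77/7 = 11

11


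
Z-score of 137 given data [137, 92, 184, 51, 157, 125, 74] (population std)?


μ = 117.1429, σ = 43.7246
z = (137 - 117.1429)/43.7246 = 0.4541

0.4541


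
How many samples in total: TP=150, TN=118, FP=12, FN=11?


Total = TP + TN + FP + FN
= 150 + 118 + 12 + 11
= 291
(Predicted positive: 162, predicted negative: 129)

291


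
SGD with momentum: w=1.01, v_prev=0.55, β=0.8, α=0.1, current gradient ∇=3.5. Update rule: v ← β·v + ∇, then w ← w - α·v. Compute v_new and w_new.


v_new = 0.8·0.55 + 3.5 = 0.44 + 3.5 = 3.94
w_new = 1.01 - 0.1·3.94 = 1.01 - 0.394 = 0.616

v_new=3.94, w_new=0.616


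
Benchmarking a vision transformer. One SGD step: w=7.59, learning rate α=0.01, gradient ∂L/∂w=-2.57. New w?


w_new = w - α·∇
= 7.59 - 0.01·-2.57
= 7.59 + 0.0257
= 7.6157

7.6157


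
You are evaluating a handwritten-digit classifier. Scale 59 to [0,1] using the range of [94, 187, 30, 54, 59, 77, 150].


min=30, max=187
(59-30)/(187-30) = 29/157 = 0.1847

0.1847


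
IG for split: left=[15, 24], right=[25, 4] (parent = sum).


Parent = [40, 28], H_parent = 0.9774
H_left = 0.9612 (n=39), H_right = 0.5788 (n=29)
H_children = (39/68)·0.9612 + (29/68)·0.5788 = 0.7981
IG = 0.9774 - 0.7981 = 0.1793

0.1793


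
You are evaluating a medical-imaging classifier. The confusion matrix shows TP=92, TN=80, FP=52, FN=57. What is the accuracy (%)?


Accuracy = (TP+TN)/(TP+TN+FP+FN)
= (92+80)/(281)
= 172/281 = 61.21%

61.21%


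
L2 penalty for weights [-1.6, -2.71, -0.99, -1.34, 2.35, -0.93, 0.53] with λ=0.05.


‖w‖₂² = (-1.6)² + (-2.71)² + (-0.99)² + (-1.34)² + (2.35)² + (-0.93)² + (0.53)²
     = 2.56 + 7.3441 + 0.9801 + 1.7956 + 5.5225 + 0.8649 + 0.2809
     = 19.3481
λ·‖w‖₂² = 0.05·19.3481 = 0.967405

0.967405


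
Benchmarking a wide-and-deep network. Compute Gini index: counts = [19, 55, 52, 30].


Probabilities: [19/156, 55/156, 52/156, 30/156] ≈ [0.1218, 0.3526, 0.3333, 0.1923]
Σpᵢ² = (361 + 3025 + 2704 + 900)/156² = 6990/24336
Gini = 1 - Σpᵢ² = 1 - 6990/24336 = 0.7128

0.7128


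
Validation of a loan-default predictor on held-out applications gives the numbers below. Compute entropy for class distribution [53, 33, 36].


Probabilities: [53/122, 33/122, 36/122] ≈ [0.4344, 0.2705, 0.2951]
H = -((53/122)·log₂(53/122) + (33/122)·log₂(33/122) + (36/122)·log₂(36/122))
  = 1.5524 bits

1.5524 bits


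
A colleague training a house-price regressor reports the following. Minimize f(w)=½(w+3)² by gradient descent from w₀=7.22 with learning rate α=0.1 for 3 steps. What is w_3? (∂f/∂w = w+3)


step 1: grad = 7.22+3 = 10.22; w = 7.22 - 0.1·(10.22) = 6.198
step 2: grad = 6.198+3 = 9.198; w = 6.198 - 0.1·(9.198) = 5.2782
step 3: grad = 5.2782+3 = 8.2782; w = 5.2782 - 0.1·(8.2782) = 4.45038

4.45038


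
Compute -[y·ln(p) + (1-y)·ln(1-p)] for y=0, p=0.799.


BCE = -[y·ln(p) + (1-y)·ln(1-p)]
= -0 - 1·ln(1-0.799)
= -ln(0.201) = 1.6045

1.6045


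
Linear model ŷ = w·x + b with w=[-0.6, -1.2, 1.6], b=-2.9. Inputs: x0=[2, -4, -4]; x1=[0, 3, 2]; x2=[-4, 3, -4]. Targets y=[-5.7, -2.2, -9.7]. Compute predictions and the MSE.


ŷ0 = (-0.6)·(2) + (-1.2)·(-4) + (1.6)·(-4) - 2.9 = -5.7
ŷ1 = (-0.6)·(0) + (-1.2)·(3) + (1.6)·(2) - 2.9 = -3.3
ŷ2 = (-0.6)·(-4) + (-1.2)·(3) + (1.6)·(-4) - 2.9 = -10.5
errors² = [0.0, 1.21, 0.64]
MSE = 1.8500/3 = 0.6167

0.6167


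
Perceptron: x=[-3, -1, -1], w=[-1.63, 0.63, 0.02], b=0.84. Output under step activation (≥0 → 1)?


z = (-3)·(-1.63) + (-1)·(0.63) + (-1)·(0.02) + 0.84
  = 5.08
step(z) = 1 (z≥0)

1


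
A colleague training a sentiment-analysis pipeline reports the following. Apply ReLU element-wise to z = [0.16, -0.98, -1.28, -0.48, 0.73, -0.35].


ReLU(0.16) = max(0, 0.16) = 0.16
ReLU(-0.98) = max(0, -0.98) = 0.0
ReLU(-1.28) = max(0, -1.28) = 0.0
ReLU(-0.48) = max(0, -0.48) = 0.0
ReLU(0.73) = max(0, 0.73) = 0.73
ReLU(-0.35) = max(0, -0.35) = 0.0
result = [0.16, 0.0, 0.0, 0.0, 0.73, 0.0]

[0.16, 0.0, 0.0, 0.0, 0.73, 0.0]


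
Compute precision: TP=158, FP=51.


Precision = TP/(TP+FP)
= 158/(158+51)
= 158/209 = 75.6%

75.6%


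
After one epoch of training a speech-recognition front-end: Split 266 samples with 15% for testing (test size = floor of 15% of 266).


Test = ⌊266·15/100⌋ = 39
Train = 266 - 39 = 227

Train: 227, Test: 39


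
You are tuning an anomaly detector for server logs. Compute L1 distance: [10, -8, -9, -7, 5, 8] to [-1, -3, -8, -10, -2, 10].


d = |10+ 1| + |-8+ 3| + |-9+ 8| + |-7+ 10| + |5+ 2| + |8-10|
  = 11 + 5 + 1 + 3 + 7 + 2
  = 29

29


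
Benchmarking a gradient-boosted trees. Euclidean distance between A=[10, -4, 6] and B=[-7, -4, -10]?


d = √((10+ 7)² + (-4+ 4)² + (6+ 10)²)
  = √(289 + 0 + 256)
  = √545 = 23.3452

23.3452


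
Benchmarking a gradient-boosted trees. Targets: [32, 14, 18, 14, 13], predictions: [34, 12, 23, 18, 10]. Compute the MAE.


Absolute errors: |32-34|=2, |14-12|=2, |18-23|=5, |14-18|=4, |13-10|=3
Sum = 16
MAE = 16/5 = 16/5

16/5


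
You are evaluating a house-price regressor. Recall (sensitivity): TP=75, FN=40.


Recall = TP/(TP+FN)
= 75/(75+40)
= 75/115 = 65.22%

65.22%


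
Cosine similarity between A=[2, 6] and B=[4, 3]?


A·B = 2·4 + 6·3 = 26
‖A‖ = √40 = 6.3246, ‖B‖ = √25 = 5
cos = 26/(√40·√25) = 26/√1000 = 0.8222

0.8222


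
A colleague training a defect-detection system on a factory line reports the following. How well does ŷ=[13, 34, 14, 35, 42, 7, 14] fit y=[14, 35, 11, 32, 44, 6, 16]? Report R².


ȳ = 22.5714
SS_res = Σ(y-ŷ)² = 29
SS_tot = Σ(y-ȳ)² = 1227.71
R² = 1 - SS_res/SS_tot = 1 - 0.0236 = 0.9764

0.9764


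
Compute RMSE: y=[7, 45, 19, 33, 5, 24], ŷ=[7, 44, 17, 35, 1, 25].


MSE = 26/6 = 4.3333
RMSE = √(26/6) = 2.0817

2.0817


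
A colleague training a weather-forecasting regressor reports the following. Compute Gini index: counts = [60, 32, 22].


Probabilities: [60/114, 32/114, 22/114] ≈ [0.5263, 0.2807, 0.193]
Σpᵢ² = (3600 + 1024 + 484)/114² = 5108/12996
Gini = 1 - Σpᵢ² = 1 - 5108/12996 = 0.607

0.607


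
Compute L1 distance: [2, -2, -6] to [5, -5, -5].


d = |2-5| + |-2+ 5| + |-6+ 5|
  = 3 + 3 + 1
  = 7

7


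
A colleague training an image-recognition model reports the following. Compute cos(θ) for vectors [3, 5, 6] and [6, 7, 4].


A·B = 3·6 + 5·7 + 6·4 = 77
‖A‖ = √70 = 8.3666, ‖B‖ = √101 = 10.0499
cos = 77/(√70·√101) = 77/√7070 = 0.9158

0.9158


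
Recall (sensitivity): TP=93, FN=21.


Recall = TP/(TP+FN)
= 93/(93+21)
= 93/114 = 81.58%

81.58%


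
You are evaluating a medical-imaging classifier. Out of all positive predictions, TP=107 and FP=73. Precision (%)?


Precision = TP/(TP+FP)
= 107/(107+73)
= 107/180 = 59.44%

59.44%


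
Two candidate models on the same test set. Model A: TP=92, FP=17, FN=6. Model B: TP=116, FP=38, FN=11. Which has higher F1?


Model A: P=92/109=0.844, R=92/98=0.9388, F1=2PR/(P+R)=2TP/(2TP+FP+FN)=184/207=0.8889
Model B: P=116/154=0.7532, R=116/127=0.9134, F1=2PR/(P+R)=2TP/(2TP+FP+FN)=232/281=0.8256
0.8889 > 0.8256 → Model A

Model A


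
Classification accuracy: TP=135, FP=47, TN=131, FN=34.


Accuracy = (TP+TN)/(TP+TN+FP+FN)
= (135+131)/(347)
= 266/347 = 76.66%

76.66%


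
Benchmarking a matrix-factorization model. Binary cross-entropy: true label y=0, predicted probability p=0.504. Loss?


BCE = -[y·ln(p) + (1-y)·ln(1-p)]
= -0 - 1·ln(1-0.504)
= -ln(0.496) = 0.7012

0.7012


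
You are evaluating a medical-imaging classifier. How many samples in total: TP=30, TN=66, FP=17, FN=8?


Total = TP + TN + FP + FN
= 30 + 66 + 17 + 8
= 121
(Predicted positive: 47, predicted negative: 74)

121


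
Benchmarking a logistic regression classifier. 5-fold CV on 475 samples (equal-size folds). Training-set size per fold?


Fold size = 475/5 = 95
Training per fold = 475 - 95 = 380

380


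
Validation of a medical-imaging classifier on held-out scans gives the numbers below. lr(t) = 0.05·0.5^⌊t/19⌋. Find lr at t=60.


n_drops = ⌊60/19⌋ = 3
lr = 0.05·0.5^3 = 0.05·0.125 = 0.00625

0.00625


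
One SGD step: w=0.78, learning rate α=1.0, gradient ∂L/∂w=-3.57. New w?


w_new = w - α·∇
= 0.78 - 1.0·-3.57
= 0.78 + 3.57
= 4.35

4.35


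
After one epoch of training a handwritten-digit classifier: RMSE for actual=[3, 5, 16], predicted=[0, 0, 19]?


MSE = 43/3 = 14.3333
RMSE = √(43/3) = 3.7859

3.7859


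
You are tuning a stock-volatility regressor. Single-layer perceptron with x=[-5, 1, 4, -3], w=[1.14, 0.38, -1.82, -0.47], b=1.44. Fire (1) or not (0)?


z = (-5)·(1.14) + (1)·(0.38) + (4)·(-1.82) + (-3)·(-0.47) + 1.44
  = -9.75
step(z) = 0 (z<0)

0


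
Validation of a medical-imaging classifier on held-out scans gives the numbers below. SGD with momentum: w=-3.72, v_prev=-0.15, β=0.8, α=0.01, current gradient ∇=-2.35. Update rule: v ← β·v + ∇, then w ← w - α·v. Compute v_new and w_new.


v_new = 0.8·-0.15 - 2.35 = -0.12 - 2.35 = -2.47
w_new = -3.72 - 0.01·-2.47 = -3.72 + 0.0247 = -3.6953

v_new=-2.47, w_new=-3.6953


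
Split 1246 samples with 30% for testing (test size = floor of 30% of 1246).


Test = ⌊1246·30/100⌋ = 373
Train = 1246 - 373 = 873

Train: 873, Test: 373


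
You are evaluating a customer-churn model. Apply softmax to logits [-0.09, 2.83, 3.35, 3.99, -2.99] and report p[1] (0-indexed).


Exponentials: e^-0.09=0.9139, e^2.83=16.9455, e^3.35=28.5027, e^3.99=54.0549, e^-2.99=0.0503
Sum = 100.4673
Softmax = [0.0091, 0.1687, 0.2837, 0.538, 0.0005]
p[1] = 16.9455/100.4673 = 0.1687

0.1687


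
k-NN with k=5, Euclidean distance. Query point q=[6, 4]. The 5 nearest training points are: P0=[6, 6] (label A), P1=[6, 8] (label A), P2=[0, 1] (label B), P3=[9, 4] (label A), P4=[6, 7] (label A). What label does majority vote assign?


d(q,P0) = 2.0  (label A)
d(q,P1) = 4.0  (label A)
d(q,P2) = 6.7082  (label B)
d(q,P3) = 3.0  (label A)
d(q,P4) = 3.0  (label A)
Votes: A=4, B=1
Majority → A

A


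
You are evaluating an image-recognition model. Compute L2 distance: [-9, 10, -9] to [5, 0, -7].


d = √((-9-5)² + (10-0)² + (-9+ 7)²)
  = √(196 + 100 + 4)
  = √300 = 17.3205

17.3205


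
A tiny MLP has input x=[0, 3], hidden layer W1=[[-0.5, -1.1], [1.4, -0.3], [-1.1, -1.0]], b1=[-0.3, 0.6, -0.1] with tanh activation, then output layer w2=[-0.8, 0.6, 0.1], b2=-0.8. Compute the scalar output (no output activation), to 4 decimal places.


z1[0] = (-0.5)·(0) + (-1.1)·(3) - 0.3 = -3.6
z1[1] = (1.4)·(0) + (-0.3)·(3) + 0.6 = -0.3
z1[2] = (-1.1)·(0) + (-1.0)·(3) - 0.1 = -3.1
h = tanh(z1) = [-0.9985, -0.2913, -0.9959]
output = (-0.8)·(-0.9985) + (0.6)·(-0.2913) + (0.1)·(-0.9959) - 0.8 = -0.2756

-0.2756


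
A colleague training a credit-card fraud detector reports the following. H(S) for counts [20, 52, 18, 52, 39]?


Probabilities: [20/181, 52/181, 18/181, 52/181, 39/181] ≈ [0.1105, 0.2873, 0.0994, 0.2873, 0.2155]
H = -((20/181)·log₂(20/181) + (52/181)·log₂(52/181) + (18/181)·log₂(18/181) + (52/181)·log₂(52/181) + (39/181)·log₂(39/181))
  = 2.1934 bits

2.1934 bits


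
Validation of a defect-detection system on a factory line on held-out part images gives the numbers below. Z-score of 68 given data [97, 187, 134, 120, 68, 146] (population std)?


μ = 125.3333, σ = 37.4685
z = (68 - 125.3333)/37.4685 = -1.5302

-1.5302


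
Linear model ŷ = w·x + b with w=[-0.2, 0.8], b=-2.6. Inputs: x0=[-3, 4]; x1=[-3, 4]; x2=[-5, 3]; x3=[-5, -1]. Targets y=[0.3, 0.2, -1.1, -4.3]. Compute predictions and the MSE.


ŷ0 = (-0.2)·(-3) + (0.8)·(4) - 2.6 = 1.2
ŷ1 = (-0.2)·(-3) + (0.8)·(4) - 2.6 = 1.2
ŷ2 = (-0.2)·(-5) + (0.8)·(3) - 2.6 = 0.8
ŷ3 = (-0.2)·(-5) + (0.8)·(-1) - 2.6 = -2.4
errors² = [0.81, 1.0, 3.61, 3.61]
MSE = 9.0300/4 = 2.2575

2.2575


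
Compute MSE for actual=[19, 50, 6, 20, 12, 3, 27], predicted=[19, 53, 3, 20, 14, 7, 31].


Squared errors: (19-19)²=0, (50-53)²=9, (6-3)²=9, (20-20)²=0, (12-14)²=4, (3-7)²=16, (27-31)²=16
Sum = 54
MSE = 54/7 = 54/7

54/7


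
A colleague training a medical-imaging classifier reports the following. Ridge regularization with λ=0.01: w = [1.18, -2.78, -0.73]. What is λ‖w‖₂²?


‖w‖₂² = (1.18)² + (-2.78)² + (-0.73)²
     = 1.3924 + 7.7284 + 0.5329
     = 9.6537
λ·‖w‖₂² = 0.01·9.6537 = 0.096537

0.096537


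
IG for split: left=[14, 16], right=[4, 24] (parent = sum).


Parent = [18, 40], H_parent = 0.8936
H_left = 0.9968 (n=30), H_right = 0.5917 (n=28)
H_children = (30/58)·0.9968 + (28/58)·0.5917 = 0.8012
IG = 0.8936 - 0.8012 = 0.0924

0.0924


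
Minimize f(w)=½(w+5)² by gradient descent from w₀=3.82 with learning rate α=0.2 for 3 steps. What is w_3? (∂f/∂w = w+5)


step 1: grad = 3.82+5 = 8.82; w = 3.82 - 0.2·(8.82) = 2.056
step 2: grad = 2.056+5 = 7.056; w = 2.056 - 0.2·(7.056) = 0.6448
step 3: grad = 0.6448+5 = 5.6448; w = 0.6448 - 0.2·(5.6448) = -0.48416

-0.48416
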